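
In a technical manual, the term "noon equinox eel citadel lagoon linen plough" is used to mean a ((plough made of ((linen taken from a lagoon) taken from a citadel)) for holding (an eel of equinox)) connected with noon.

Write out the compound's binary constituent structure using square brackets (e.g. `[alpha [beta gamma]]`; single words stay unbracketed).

The outermost head in the paraphrase is "plough" (specifically "equinox eel citadel lagoon linen plough"), modified by "noon".
"equinox eel citadel lagoon linen plough" → head "plough" (specifically "citadel lagoon linen plough"), modifier "equinox eel".
"equinox eel" → head "eel", modifier "equinox".
"citadel lagoon linen plough" → head "plough", modifier "citadel lagoon linen".
"citadel lagoon linen" → head "linen" (specifically "lagoon linen"), modifier "citadel".
"lagoon linen" → head "linen", modifier "lagoon".
Assembled: [noon [[equinox eel] [[citadel [lagoon linen]] plough]]].

[noon [[equinox eel] [[citadel [lagoon linen]] plough]]]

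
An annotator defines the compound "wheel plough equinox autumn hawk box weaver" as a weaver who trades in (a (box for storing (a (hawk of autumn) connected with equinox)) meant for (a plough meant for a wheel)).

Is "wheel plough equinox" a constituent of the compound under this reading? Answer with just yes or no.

no

The top-level split is [wheel plough equinox autumn hawk box] [weaver]; the full structure is [[[wheel plough] [[equinox [autumn hawk]] box]] weaver].
"wheel plough equinox" straddles a constituent boundary, so it is not a single unit.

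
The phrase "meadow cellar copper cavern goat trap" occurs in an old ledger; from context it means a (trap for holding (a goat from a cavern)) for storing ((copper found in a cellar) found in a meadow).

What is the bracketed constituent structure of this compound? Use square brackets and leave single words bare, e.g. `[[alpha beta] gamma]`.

The outermost head in the paraphrase is "trap" (specifically "cavern goat trap"), modified by "meadow cellar copper".
Inside "meadow cellar copper": head "copper" (specifically "cellar copper"), modifier "meadow".
Inside "cellar copper": head "copper", modifier "cellar".
Inside "cavern goat trap": head "trap", modifier "cavern goat".
Inside "cavern goat": head "goat", modifier "cavern".
Assembled: [[meadow [cellar copper]] [[cavern goat] trap]].

[[meadow [cellar copper]] [[cavern goat] trap]]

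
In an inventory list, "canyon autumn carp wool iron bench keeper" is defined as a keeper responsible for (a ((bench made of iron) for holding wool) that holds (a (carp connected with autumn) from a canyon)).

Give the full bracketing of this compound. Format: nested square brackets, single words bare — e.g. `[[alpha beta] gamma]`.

[[[canyon [autumn carp]] [wool [iron bench]]] keeper]

Whole compound: head "keeper", modifier "canyon autumn carp wool iron bench".
Within "canyon autumn carp wool iron bench", the head is "bench" (specifically "wool iron bench") and the modifier is "canyon autumn carp".
Within "canyon autumn carp", the head is "carp" (specifically "autumn carp") and the modifier is "canyon".
Within "autumn carp", the head is "carp" and the modifier is "autumn".
Within "wool iron bench", the head is "bench" (specifically "iron bench") and the modifier is "wool".
Within "iron bench", the head is "bench" and the modifier is "iron".
So the structure is [[[canyon [autumn carp]] [wool [iron bench]]] keeper].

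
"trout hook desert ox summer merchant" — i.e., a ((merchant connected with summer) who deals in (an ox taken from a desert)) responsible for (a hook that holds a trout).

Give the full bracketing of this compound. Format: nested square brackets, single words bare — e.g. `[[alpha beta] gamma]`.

The outermost head in the paraphrase is "merchant" (specifically "desert ox summer merchant"), modified by "trout hook".
Inside "trout hook": head "hook", modifier "trout".
Inside "desert ox summer merchant": head "merchant" (specifically "summer merchant"), modifier "desert ox".
Inside "desert ox": head "ox", modifier "desert".
Inside "summer merchant": head "merchant", modifier "summer".
Assembled: [[trout hook] [[desert ox] [summer merchant]]].

[[trout hook] [[desert ox] [summer merchant]]]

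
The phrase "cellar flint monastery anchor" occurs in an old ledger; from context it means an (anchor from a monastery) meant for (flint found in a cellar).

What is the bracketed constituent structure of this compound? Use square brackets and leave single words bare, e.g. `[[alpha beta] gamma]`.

[[cellar flint] [monastery anchor]]

Whole compound: head "anchor" (specifically "monastery anchor"), modifier "cellar flint".
Inside "cellar flint": head "flint", modifier "cellar".
Inside "monastery anchor": head "anchor", modifier "monastery".
Putting it together: [[cellar flint] [monastery anchor]].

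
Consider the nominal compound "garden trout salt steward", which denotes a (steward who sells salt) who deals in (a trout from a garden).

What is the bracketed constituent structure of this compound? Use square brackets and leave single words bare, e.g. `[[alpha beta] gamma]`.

[[garden trout] [salt steward]]

At the top level: head "steward" (specifically "salt steward"); modifier "garden trout".
Within "garden trout", the head is "trout" and the modifier is "garden".
Within "salt steward", the head is "steward" and the modifier is "salt".
Putting it together: [[garden trout] [salt steward]].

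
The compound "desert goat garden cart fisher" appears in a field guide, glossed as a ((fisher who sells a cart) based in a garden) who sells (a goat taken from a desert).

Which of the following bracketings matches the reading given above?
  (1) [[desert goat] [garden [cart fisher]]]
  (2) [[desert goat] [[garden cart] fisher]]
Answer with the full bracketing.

[[desert goat] [garden [cart fisher]]]

The paraphrase's head is the "fisher" part ("garden cart fisher"); its modifier is "desert goat".
That top-level split, carried through the inner groups, gives [[desert goat] [garden [cart fisher]]].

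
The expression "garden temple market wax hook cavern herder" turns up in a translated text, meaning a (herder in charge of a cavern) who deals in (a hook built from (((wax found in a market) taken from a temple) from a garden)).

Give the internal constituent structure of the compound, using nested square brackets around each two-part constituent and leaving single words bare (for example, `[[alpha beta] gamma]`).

The outermost head in the paraphrase is "herder" (specifically "cavern herder"), modified by "garden temple market wax hook".
Inside "garden temple market wax hook": head "hook", modifier "garden temple market wax".
Inside "garden temple market wax": head "wax" (specifically "temple market wax"), modifier "garden".
Inside "temple market wax": head "wax" (specifically "market wax"), modifier "temple".
Inside "market wax": head "wax", modifier "market".
Inside "cavern herder": head "herder", modifier "cavern".
Putting it together: [[[garden [temple [market wax]]] hook] [cavern herder]].

[[[garden [temple [market wax]]] hook] [cavern herder]]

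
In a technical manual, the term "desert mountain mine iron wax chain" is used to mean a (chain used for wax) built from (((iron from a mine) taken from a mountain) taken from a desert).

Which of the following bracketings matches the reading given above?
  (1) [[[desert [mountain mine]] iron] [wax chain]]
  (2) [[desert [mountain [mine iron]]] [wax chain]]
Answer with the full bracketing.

[[desert [mountain [mine iron]]] [wax chain]]

The paraphrase's head is the "chain" part ("wax chain"); its modifier is "desert mountain mine iron".
That top-level split, carried through the inner groups, gives [[desert [mountain [mine iron]]] [wax chain]].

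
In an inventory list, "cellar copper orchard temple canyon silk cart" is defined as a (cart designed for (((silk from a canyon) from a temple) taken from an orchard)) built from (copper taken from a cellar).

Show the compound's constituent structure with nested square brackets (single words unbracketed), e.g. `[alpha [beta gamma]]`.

Whole compound: head "cart" (specifically "orchard temple canyon silk cart"), modifier "cellar copper".
Within "cellar copper", the head is "copper" and the modifier is "cellar".
Within "orchard temple canyon silk cart", the head is "cart" and the modifier is "orchard temple canyon silk".
Within "orchard temple canyon silk", the head is "silk" (specifically "temple canyon silk") and the modifier is "orchard".
Within "temple canyon silk", the head is "silk" (specifically "canyon silk") and the modifier is "temple".
Within "canyon silk", the head is "silk" and the modifier is "canyon".
So the structure is [[cellar copper] [[orchard [temple [canyon silk]]] cart]].

[[cellar copper] [[orchard [temple [canyon silk]]] cart]]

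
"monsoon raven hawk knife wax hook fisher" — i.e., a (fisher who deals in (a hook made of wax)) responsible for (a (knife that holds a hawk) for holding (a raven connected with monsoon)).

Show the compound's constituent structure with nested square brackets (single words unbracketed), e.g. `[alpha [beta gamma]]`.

The outermost head in the paraphrase is "fisher" (specifically "wax hook fisher"), modified by "monsoon raven hawk knife".
Within "monsoon raven hawk knife", the head is "knife" (specifically "hawk knife") and the modifier is "monsoon raven".
Within "monsoon raven", the head is "raven" and the modifier is "monsoon".
Within "hawk knife", the head is "knife" and the modifier is "hawk".
Within "wax hook fisher", the head is "fisher" and the modifier is "wax hook".
Within "wax hook", the head is "hook" and the modifier is "wax".
Assembled: [[[monsoon raven] [hawk knife]] [[wax hook] fisher]].

[[[monsoon raven] [hawk knife]] [[wax hook] fisher]]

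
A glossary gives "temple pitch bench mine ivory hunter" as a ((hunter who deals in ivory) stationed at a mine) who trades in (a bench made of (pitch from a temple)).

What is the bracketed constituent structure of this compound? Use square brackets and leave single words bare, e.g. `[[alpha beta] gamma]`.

At the top level: head "hunter" (specifically "mine ivory hunter"); modifier "temple pitch bench".
Within "temple pitch bench", the head is "bench" and the modifier is "temple pitch".
Within "temple pitch", the head is "pitch" and the modifier is "temple".
Within "mine ivory hunter", the head is "hunter" (specifically "ivory hunter") and the modifier is "mine".
Within "ivory hunter", the head is "hunter" and the modifier is "ivory".
Putting it together: [[[temple pitch] bench] [mine [ivory hunter]]].

[[[temple pitch] bench] [mine [ivory hunter]]]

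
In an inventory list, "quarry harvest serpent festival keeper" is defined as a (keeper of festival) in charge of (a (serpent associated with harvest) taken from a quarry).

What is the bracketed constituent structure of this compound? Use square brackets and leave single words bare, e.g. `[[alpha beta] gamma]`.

Whole compound: head "keeper" (specifically "festival keeper"), modifier "quarry harvest serpent".
"quarry harvest serpent" → head "serpent" (specifically "harvest serpent"), modifier "quarry".
"harvest serpent" → head "serpent", modifier "harvest".
"festival keeper" → head "keeper", modifier "festival".
Putting it together: [[quarry [harvest serpent]] [festival keeper]].

[[quarry [harvest serpent]] [festival keeper]]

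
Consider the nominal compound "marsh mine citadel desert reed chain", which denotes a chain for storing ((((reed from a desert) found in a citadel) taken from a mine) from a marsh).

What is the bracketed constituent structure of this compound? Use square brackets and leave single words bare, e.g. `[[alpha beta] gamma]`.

The outermost head in the paraphrase is "chain", modified by "marsh mine citadel desert reed".
Inside "marsh mine citadel desert reed": head "reed" (specifically "mine citadel desert reed"), modifier "marsh".
Inside "mine citadel desert reed": head "reed" (specifically "citadel desert reed"), modifier "mine".
Inside "citadel desert reed": head "reed" (specifically "desert reed"), modifier "citadel".
Inside "desert reed": head "reed", modifier "desert".
Assembled: [[marsh [mine [citadel [desert reed]]]] chain].

[[marsh [mine [citadel [desert reed]]]] chain]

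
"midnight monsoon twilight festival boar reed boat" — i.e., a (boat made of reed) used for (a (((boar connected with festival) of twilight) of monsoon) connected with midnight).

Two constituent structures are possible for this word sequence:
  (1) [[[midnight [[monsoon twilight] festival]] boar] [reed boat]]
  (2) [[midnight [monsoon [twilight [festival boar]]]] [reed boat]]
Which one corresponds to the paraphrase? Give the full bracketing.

[[midnight [monsoon [twilight [festival boar]]]] [reed boat]]

The paraphrase's head is the "boat" part ("reed boat"); its modifier is "midnight monsoon twilight festival boar".
That top-level split, carried through the inner groups, gives [[midnight [monsoon [twilight [festival boar]]]] [reed boat]].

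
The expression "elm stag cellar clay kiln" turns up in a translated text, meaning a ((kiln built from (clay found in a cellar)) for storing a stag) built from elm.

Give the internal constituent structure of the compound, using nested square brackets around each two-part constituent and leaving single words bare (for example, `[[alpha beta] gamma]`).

[elm [stag [[cellar clay] kiln]]]

At the top level: head "kiln" (specifically "stag cellar clay kiln"); modifier "elm".
"stag cellar clay kiln" → head "kiln" (specifically "cellar clay kiln"), modifier "stag".
"cellar clay kiln" → head "kiln", modifier "cellar clay".
"cellar clay" → head "clay", modifier "cellar".
So the structure is [elm [stag [[cellar clay] kiln]]].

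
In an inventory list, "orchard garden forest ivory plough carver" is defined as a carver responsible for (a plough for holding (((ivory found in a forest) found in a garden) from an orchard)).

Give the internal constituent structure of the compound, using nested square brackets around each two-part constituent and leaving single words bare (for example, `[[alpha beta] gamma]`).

[[[orchard [garden [forest ivory]]] plough] carver]

Overall it is a kind of carver; the modifier is "orchard garden forest ivory plough".
"orchard garden forest ivory plough" → head "plough", modifier "orchard garden forest ivory".
"orchard garden forest ivory" → head "ivory" (specifically "garden forest ivory"), modifier "orchard".
"garden forest ivory" → head "ivory" (specifically "forest ivory"), modifier "garden".
"forest ivory" → head "ivory", modifier "forest".
Putting it together: [[[orchard [garden [forest ivory]]] plough] carver].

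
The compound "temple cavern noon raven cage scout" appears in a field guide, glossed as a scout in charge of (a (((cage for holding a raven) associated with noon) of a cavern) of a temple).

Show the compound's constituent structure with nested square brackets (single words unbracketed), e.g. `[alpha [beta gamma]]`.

[[temple [cavern [noon [raven cage]]]] scout]

At the top level: head "scout"; modifier "temple cavern noon raven cage".
Inside "temple cavern noon raven cage": head "cage" (specifically "cavern noon raven cage"), modifier "temple".
Inside "cavern noon raven cage": head "cage" (specifically "noon raven cage"), modifier "cavern".
Inside "noon raven cage": head "cage" (specifically "raven cage"), modifier "noon".
Inside "raven cage": head "cage", modifier "raven".
So the structure is [[temple [cavern [noon [raven cage]]]] scout].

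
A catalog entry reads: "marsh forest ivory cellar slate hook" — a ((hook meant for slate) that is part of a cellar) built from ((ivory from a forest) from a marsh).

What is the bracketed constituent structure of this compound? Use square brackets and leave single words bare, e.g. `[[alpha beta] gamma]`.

[[marsh [forest ivory]] [cellar [slate hook]]]

Overall it is a kind of hook (specifically "cellar slate hook"); the modifier is "marsh forest ivory".
Inside "marsh forest ivory": head "ivory" (specifically "forest ivory"), modifier "marsh".
Inside "forest ivory": head "ivory", modifier "forest".
Inside "cellar slate hook": head "hook" (specifically "slate hook"), modifier "cellar".
Inside "slate hook": head "hook", modifier "slate".
Putting it together: [[marsh [forest ivory]] [cellar [slate hook]]].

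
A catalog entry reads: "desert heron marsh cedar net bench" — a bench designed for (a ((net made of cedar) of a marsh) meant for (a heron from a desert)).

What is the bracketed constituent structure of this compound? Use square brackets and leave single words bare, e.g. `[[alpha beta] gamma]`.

The outermost head in the paraphrase is "bench", modified by "desert heron marsh cedar net".
Within "desert heron marsh cedar net", the head is "net" (specifically "marsh cedar net") and the modifier is "desert heron".
Within "desert heron", the head is "heron" and the modifier is "desert".
Within "marsh cedar net", the head is "net" (specifically "cedar net") and the modifier is "marsh".
Within "cedar net", the head is "net" and the modifier is "cedar".
So the structure is [[[desert heron] [marsh [cedar net]]] bench].

[[[desert heron] [marsh [cedar net]]] bench]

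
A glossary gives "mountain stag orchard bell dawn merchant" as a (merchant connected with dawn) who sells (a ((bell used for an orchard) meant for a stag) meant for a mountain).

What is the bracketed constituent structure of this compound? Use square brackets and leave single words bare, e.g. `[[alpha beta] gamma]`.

[[mountain [stag [orchard bell]]] [dawn merchant]]

At the top level: head "merchant" (specifically "dawn merchant"); modifier "mountain stag orchard bell".
"mountain stag orchard bell" → head "bell" (specifically "stag orchard bell"), modifier "mountain".
"stag orchard bell" → head "bell" (specifically "orchard bell"), modifier "stag".
"orchard bell" → head "bell", modifier "orchard".
"dawn merchant" → head "merchant", modifier "dawn".
So the structure is [[mountain [stag [orchard bell]]] [dawn merchant]].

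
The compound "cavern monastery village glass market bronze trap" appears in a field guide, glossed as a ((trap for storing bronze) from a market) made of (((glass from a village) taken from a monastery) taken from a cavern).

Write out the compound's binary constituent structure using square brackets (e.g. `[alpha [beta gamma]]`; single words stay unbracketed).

At the top level: head "trap" (specifically "market bronze trap"); modifier "cavern monastery village glass".
Inside "cavern monastery village glass": head "glass" (specifically "monastery village glass"), modifier "cavern".
Inside "monastery village glass": head "glass" (specifically "village glass"), modifier "monastery".
Inside "village glass": head "glass", modifier "village".
Inside "market bronze trap": head "trap" (specifically "bronze trap"), modifier "market".
Inside "bronze trap": head "trap", modifier "bronze".
Putting it together: [[cavern [monastery [village glass]]] [market [bronze trap]]].

[[cavern [monastery [village glass]]] [market [bronze trap]]]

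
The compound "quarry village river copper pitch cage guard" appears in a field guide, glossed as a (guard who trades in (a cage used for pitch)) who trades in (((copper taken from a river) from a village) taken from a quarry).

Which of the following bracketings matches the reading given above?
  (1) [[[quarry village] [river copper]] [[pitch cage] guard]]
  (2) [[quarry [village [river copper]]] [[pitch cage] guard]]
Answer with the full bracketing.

[[quarry [village [river copper]]] [[pitch cage] guard]]

The paraphrase's head is the "guard" part ("pitch cage guard"); its modifier is "quarry village river copper".
That top-level split, carried through the inner groups, gives [[quarry [village [river copper]]] [[pitch cage] guard]].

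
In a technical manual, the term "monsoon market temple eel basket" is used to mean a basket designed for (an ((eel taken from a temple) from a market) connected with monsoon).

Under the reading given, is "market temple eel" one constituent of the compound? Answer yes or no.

The paraphrase groups the words so that "market temple eel" is one unit: it corresponds to a single parenthesized sub-phrase.
The full structure is [[monsoon [market [temple eel]]] basket], in which [market temple eel] is a constituent.

yes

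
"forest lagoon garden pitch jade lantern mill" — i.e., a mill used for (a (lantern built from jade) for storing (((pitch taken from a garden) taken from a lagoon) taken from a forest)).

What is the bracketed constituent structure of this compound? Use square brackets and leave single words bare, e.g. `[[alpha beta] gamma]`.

Overall it is a kind of mill; the modifier is "forest lagoon garden pitch jade lantern".
"forest lagoon garden pitch jade lantern" → head "lantern" (specifically "jade lantern"), modifier "forest lagoon garden pitch".
"forest lagoon garden pitch" → head "pitch" (specifically "lagoon garden pitch"), modifier "forest".
"lagoon garden pitch" → head "pitch" (specifically "garden pitch"), modifier "lagoon".
"garden pitch" → head "pitch", modifier "garden".
"jade lantern" → head "lantern", modifier "jade".
Putting it together: [[[forest [lagoon [garden pitch]]] [jade lantern]] mill].

[[[forest [lagoon [garden pitch]]] [jade lantern]] mill]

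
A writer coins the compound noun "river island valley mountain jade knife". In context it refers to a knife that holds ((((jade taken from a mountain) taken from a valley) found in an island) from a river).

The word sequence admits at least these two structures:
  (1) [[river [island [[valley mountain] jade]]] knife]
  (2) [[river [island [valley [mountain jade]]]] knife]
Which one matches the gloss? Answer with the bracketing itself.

[[river [island [valley [mountain jade]]]] knife]

The paraphrase's head is the "knife" part ("knife"); its modifier is "river island valley mountain jade".
That top-level split, carried through the inner groups, gives [[river [island [valley [mountain jade]]]] knife].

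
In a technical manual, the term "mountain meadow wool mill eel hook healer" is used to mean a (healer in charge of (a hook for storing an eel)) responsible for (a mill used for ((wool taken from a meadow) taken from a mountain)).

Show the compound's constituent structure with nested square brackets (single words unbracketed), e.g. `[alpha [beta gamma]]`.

[[[mountain [meadow wool]] mill] [[eel hook] healer]]

The outermost head in the paraphrase is "healer" (specifically "eel hook healer"), modified by "mountain meadow wool mill".
Within "mountain meadow wool mill", the head is "mill" and the modifier is "mountain meadow wool".
Within "mountain meadow wool", the head is "wool" (specifically "meadow wool") and the modifier is "mountain".
Within "meadow wool", the head is "wool" and the modifier is "meadow".
Within "eel hook healer", the head is "healer" and the modifier is "eel hook".
Within "eel hook", the head is "hook" and the modifier is "eel".
So the structure is [[[mountain [meadow wool]] mill] [[eel hook] healer]].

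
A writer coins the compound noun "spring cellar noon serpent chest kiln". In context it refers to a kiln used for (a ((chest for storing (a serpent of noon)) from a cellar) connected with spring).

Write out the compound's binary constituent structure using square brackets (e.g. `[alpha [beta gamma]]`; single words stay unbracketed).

[[spring [cellar [[noon serpent] chest]]] kiln]

Overall it is a kind of kiln; the modifier is "spring cellar noon serpent chest".
Inside "spring cellar noon serpent chest": head "chest" (specifically "cellar noon serpent chest"), modifier "spring".
Inside "cellar noon serpent chest": head "chest" (specifically "noon serpent chest"), modifier "cellar".
Inside "noon serpent chest": head "chest", modifier "noon serpent".
Inside "noon serpent": head "serpent", modifier "noon".
So the structure is [[spring [cellar [[noon serpent] chest]]] kiln].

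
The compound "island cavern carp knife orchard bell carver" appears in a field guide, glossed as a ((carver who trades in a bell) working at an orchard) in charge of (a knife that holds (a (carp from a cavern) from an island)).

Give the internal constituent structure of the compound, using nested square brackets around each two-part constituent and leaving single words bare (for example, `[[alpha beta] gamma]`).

Overall it is a kind of carver (specifically "orchard bell carver"); the modifier is "island cavern carp knife".
Inside "island cavern carp knife": head "knife", modifier "island cavern carp".
Inside "island cavern carp": head "carp" (specifically "cavern carp"), modifier "island".
Inside "cavern carp": head "carp", modifier "cavern".
Inside "orchard bell carver": head "carver" (specifically "bell carver"), modifier "orchard".
Inside "bell carver": head "carver", modifier "bell".
Assembled: [[[island [cavern carp]] knife] [orchard [bell carver]]].

[[[island [cavern carp]] knife] [orchard [bell carver]]]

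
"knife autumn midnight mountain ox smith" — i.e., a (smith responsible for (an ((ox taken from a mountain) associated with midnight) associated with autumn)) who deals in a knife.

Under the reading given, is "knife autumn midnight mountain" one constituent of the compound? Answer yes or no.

no

The top-level split is [knife] [autumn midnight mountain ox smith]; the full structure is [knife [[autumn [midnight [mountain ox]]] smith]].
"knife autumn midnight mountain" straddles a constituent boundary, so it is not a single unit.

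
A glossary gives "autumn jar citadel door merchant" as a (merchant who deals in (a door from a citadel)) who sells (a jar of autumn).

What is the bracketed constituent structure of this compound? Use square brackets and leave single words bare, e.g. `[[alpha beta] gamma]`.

Overall it is a kind of merchant (specifically "citadel door merchant"); the modifier is "autumn jar".
Inside "autumn jar": head "jar", modifier "autumn".
Inside "citadel door merchant": head "merchant", modifier "citadel door".
Inside "citadel door": head "door", modifier "citadel".
Assembled: [[autumn jar] [[citadel door] merchant]].

[[autumn jar] [[citadel door] merchant]]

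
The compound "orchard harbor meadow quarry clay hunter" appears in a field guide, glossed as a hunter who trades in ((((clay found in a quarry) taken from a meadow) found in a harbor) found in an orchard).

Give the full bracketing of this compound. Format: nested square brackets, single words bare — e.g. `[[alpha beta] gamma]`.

[[orchard [harbor [meadow [quarry clay]]]] hunter]

The outermost head in the paraphrase is "hunter", modified by "orchard harbor meadow quarry clay".
Within "orchard harbor meadow quarry clay", the head is "clay" (specifically "harbor meadow quarry clay") and the modifier is "orchard".
Within "harbor meadow quarry clay", the head is "clay" (specifically "meadow quarry clay") and the modifier is "harbor".
Within "meadow quarry clay", the head is "clay" (specifically "quarry clay") and the modifier is "meadow".
Within "quarry clay", the head is "clay" and the modifier is "quarry".
Assembled: [[orchard [harbor [meadow [quarry clay]]]] hunter].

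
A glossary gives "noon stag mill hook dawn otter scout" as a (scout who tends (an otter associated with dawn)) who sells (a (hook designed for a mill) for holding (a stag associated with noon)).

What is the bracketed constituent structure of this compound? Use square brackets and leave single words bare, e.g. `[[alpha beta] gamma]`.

The outermost head in the paraphrase is "scout" (specifically "dawn otter scout"), modified by "noon stag mill hook".
"noon stag mill hook" → head "hook" (specifically "mill hook"), modifier "noon stag".
"noon stag" → head "stag", modifier "noon".
"mill hook" → head "hook", modifier "mill".
"dawn otter scout" → head "scout", modifier "dawn otter".
"dawn otter" → head "otter", modifier "dawn".
So the structure is [[[noon stag] [mill hook]] [[dawn otter] scout]].

[[[noon stag] [mill hook]] [[dawn otter] scout]]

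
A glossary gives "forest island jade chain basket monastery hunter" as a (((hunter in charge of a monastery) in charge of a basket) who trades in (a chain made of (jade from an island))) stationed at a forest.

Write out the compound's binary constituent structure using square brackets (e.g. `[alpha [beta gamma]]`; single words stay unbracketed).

Overall it is a kind of hunter (specifically "island jade chain basket monastery hunter"); the modifier is "forest".
"island jade chain basket monastery hunter" → head "hunter" (specifically "basket monastery hunter"), modifier "island jade chain".
"island jade chain" → head "chain", modifier "island jade".
"island jade" → head "jade", modifier "island".
"basket monastery hunter" → head "hunter" (specifically "monastery hunter"), modifier "basket".
"monastery hunter" → head "hunter", modifier "monastery".
Putting it together: [forest [[[island jade] chain] [basket [monastery hunter]]]].

[forest [[[island jade] chain] [basket [monastery hunter]]]]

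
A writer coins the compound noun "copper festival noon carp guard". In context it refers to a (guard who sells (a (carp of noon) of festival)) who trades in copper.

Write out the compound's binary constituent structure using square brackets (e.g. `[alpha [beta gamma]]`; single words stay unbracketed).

[copper [[festival [noon carp]] guard]]

Whole compound: head "guard" (specifically "festival noon carp guard"), modifier "copper".
"festival noon carp guard" → head "guard", modifier "festival noon carp".
"festival noon carp" → head "carp" (specifically "noon carp"), modifier "festival".
"noon carp" → head "carp", modifier "noon".
Putting it together: [copper [[festival [noon carp]] guard]].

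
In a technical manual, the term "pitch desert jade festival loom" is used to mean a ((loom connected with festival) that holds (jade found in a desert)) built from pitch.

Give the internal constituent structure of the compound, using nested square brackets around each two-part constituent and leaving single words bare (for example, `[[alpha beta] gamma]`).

The outermost head in the paraphrase is "loom" (specifically "desert jade festival loom"), modified by "pitch".
Inside "desert jade festival loom": head "loom" (specifically "festival loom"), modifier "desert jade".
Inside "desert jade": head "jade", modifier "desert".
Inside "festival loom": head "loom", modifier "festival".
Assembled: [pitch [[desert jade] [festival loom]]].

[pitch [[desert jade] [festival loom]]]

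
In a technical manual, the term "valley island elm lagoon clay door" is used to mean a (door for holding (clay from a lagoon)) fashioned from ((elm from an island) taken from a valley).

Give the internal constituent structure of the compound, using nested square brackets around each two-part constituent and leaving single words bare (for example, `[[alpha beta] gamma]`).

[[valley [island elm]] [[lagoon clay] door]]

Overall it is a kind of door (specifically "lagoon clay door"); the modifier is "valley island elm".
Inside "valley island elm": head "elm" (specifically "island elm"), modifier "valley".
Inside "island elm": head "elm", modifier "island".
Inside "lagoon clay door": head "door", modifier "lagoon clay".
Inside "lagoon clay": head "clay", modifier "lagoon".
So the structure is [[valley [island elm]] [[lagoon clay] door]].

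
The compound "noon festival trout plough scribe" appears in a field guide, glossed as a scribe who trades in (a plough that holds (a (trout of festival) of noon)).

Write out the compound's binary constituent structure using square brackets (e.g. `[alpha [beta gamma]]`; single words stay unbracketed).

Overall it is a kind of scribe; the modifier is "noon festival trout plough".
Within "noon festival trout plough", the head is "plough" and the modifier is "noon festival trout".
Within "noon festival trout", the head is "trout" (specifically "festival trout") and the modifier is "noon".
Within "festival trout", the head is "trout" and the modifier is "festival".
Assembled: [[[noon [festival trout]] plough] scribe].

[[[noon [festival trout]] plough] scribe]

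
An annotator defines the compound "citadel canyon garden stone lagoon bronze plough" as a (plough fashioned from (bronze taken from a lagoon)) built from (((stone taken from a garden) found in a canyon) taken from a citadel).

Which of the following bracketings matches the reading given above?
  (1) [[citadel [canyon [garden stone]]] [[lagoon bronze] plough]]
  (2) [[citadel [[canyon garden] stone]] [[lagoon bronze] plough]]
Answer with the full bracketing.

The paraphrase's head is the "plough" part ("lagoon bronze plough"); its modifier is "citadel canyon garden stone".
That top-level split, carried through the inner groups, gives [[citadel [canyon [garden stone]]] [[lagoon bronze] plough]].

[[citadel [canyon [garden stone]]] [[lagoon bronze] plough]]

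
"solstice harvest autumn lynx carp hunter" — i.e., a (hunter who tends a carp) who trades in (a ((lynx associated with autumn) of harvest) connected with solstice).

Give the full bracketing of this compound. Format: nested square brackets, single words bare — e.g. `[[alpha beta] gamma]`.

At the top level: head "hunter" (specifically "carp hunter"); modifier "solstice harvest autumn lynx".
"solstice harvest autumn lynx" → head "lynx" (specifically "harvest autumn lynx"), modifier "solstice".
"harvest autumn lynx" → head "lynx" (specifically "autumn lynx"), modifier "harvest".
"autumn lynx" → head "lynx", modifier "autumn".
"carp hunter" → head "hunter", modifier "carp".
So the structure is [[solstice [harvest [autumn lynx]]] [carp hunter]].

[[solstice [harvest [autumn lynx]]] [carp hunter]]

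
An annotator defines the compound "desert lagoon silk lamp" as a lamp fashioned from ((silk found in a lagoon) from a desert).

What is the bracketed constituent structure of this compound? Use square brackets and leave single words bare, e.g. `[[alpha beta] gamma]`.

[[desert [lagoon silk]] lamp]

Overall it is a kind of lamp; the modifier is "desert lagoon silk".
"desert lagoon silk" → head "silk" (specifically "lagoon silk"), modifier "desert".
"lagoon silk" → head "silk", modifier "lagoon".
Assembled: [[desert [lagoon silk]] lamp].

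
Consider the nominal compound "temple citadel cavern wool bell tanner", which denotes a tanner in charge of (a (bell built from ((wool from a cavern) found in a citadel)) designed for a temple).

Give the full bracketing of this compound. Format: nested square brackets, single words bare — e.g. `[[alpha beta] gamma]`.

[[temple [[citadel [cavern wool]] bell]] tanner]

At the top level: head "tanner"; modifier "temple citadel cavern wool bell".
Within "temple citadel cavern wool bell", the head is "bell" (specifically "citadel cavern wool bell") and the modifier is "temple".
Within "citadel cavern wool bell", the head is "bell" and the modifier is "citadel cavern wool".
Within "citadel cavern wool", the head is "wool" (specifically "cavern wool") and the modifier is "citadel".
Within "cavern wool", the head is "wool" and the modifier is "cavern".
So the structure is [[temple [[citadel [cavern wool]] bell]] tanner].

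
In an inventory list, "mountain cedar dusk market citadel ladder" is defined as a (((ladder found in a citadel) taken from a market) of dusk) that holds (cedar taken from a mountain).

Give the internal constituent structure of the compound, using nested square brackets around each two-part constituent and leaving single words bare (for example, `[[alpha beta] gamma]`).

Overall it is a kind of ladder (specifically "dusk market citadel ladder"); the modifier is "mountain cedar".
"mountain cedar" → head "cedar", modifier "mountain".
"dusk market citadel ladder" → head "ladder" (specifically "market citadel ladder"), modifier "dusk".
"market citadel ladder" → head "ladder" (specifically "citadel ladder"), modifier "market".
"citadel ladder" → head "ladder", modifier "citadel".
Putting it together: [[mountain cedar] [dusk [market [citadel ladder]]]].

[[mountain cedar] [dusk [market [citadel ladder]]]]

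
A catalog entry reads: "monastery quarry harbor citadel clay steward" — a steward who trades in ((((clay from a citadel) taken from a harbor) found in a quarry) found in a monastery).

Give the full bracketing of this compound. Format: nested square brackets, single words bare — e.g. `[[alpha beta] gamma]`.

[[monastery [quarry [harbor [citadel clay]]]] steward]

At the top level: head "steward"; modifier "monastery quarry harbor citadel clay".
Inside "monastery quarry harbor citadel clay": head "clay" (specifically "quarry harbor citadel clay"), modifier "monastery".
Inside "quarry harbor citadel clay": head "clay" (specifically "harbor citadel clay"), modifier "quarry".
Inside "harbor citadel clay": head "clay" (specifically "citadel clay"), modifier "harbor".
Inside "citadel clay": head "clay", modifier "citadel".
So the structure is [[monastery [quarry [harbor [citadel clay]]]] steward].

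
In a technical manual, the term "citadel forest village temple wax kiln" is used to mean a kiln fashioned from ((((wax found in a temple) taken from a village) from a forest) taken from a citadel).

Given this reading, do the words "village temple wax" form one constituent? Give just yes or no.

yes

The paraphrase groups the words so that "village temple wax" is one unit: it corresponds to a single parenthesized sub-phrase.
The full structure is [[citadel [forest [village [temple wax]]]] kiln], in which [village temple wax] is a constituent.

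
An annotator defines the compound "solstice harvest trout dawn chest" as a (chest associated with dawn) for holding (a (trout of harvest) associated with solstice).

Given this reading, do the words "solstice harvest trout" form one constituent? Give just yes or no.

The paraphrase groups the words so that "solstice harvest trout" is one unit: it corresponds to a single parenthesized sub-phrase.
The full structure is [[solstice [harvest trout]] [dawn chest]], in which [solstice harvest trout] is a constituent.

yes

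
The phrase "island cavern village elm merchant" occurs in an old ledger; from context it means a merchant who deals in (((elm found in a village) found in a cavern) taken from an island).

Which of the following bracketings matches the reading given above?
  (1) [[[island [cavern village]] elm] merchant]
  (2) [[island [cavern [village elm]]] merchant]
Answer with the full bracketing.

[[island [cavern [village elm]]] merchant]

The paraphrase's head is the "merchant" part ("merchant"); its modifier is "island cavern village elm".
That top-level split, carried through the inner groups, gives [[island [cavern [village elm]]] merchant].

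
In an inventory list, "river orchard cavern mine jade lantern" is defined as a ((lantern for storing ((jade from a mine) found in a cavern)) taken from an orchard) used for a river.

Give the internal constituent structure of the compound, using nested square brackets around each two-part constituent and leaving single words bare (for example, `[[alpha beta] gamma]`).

[river [orchard [[cavern [mine jade]] lantern]]]

At the top level: head "lantern" (specifically "orchard cavern mine jade lantern"); modifier "river".
Within "orchard cavern mine jade lantern", the head is "lantern" (specifically "cavern mine jade lantern") and the modifier is "orchard".
Within "cavern mine jade lantern", the head is "lantern" and the modifier is "cavern mine jade".
Within "cavern mine jade", the head is "jade" (specifically "mine jade") and the modifier is "cavern".
Within "mine jade", the head is "jade" and the modifier is "mine".
Assembled: [river [orchard [[cavern [mine jade]] lantern]]].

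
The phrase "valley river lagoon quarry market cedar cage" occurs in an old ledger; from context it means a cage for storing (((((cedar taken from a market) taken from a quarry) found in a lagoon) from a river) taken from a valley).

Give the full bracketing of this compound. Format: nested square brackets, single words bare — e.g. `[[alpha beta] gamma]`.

The outermost head in the paraphrase is "cage", modified by "valley river lagoon quarry market cedar".
"valley river lagoon quarry market cedar" → head "cedar" (specifically "river lagoon quarry market cedar"), modifier "valley".
"river lagoon quarry market cedar" → head "cedar" (specifically "lagoon quarry market cedar"), modifier "river".
"lagoon quarry market cedar" → head "cedar" (specifically "quarry market cedar"), modifier "lagoon".
"quarry market cedar" → head "cedar" (specifically "market cedar"), modifier "quarry".
"market cedar" → head "cedar", modifier "market".
Putting it together: [[valley [river [lagoon [quarry [market cedar]]]]] cage].

[[valley [river [lagoon [quarry [market cedar]]]]] cage]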